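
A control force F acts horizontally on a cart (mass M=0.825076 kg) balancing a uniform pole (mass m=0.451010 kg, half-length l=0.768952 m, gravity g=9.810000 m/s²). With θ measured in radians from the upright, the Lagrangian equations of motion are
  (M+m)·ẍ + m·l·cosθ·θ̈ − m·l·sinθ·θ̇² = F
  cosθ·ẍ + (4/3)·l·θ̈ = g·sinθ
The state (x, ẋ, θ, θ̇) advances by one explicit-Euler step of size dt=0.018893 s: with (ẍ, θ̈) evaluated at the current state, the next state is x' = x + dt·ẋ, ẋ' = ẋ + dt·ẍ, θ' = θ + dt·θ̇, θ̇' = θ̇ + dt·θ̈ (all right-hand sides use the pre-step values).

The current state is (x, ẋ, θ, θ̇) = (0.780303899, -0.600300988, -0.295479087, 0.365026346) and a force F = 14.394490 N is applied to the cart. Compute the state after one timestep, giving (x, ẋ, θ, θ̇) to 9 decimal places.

(0.768962412, -0.301116013, -0.288582644, 0.033220956)

sinθ=-0.291198208, cosθ=0.956662743
temp = (F + m·l·θ̇²·sinθ)/(M+m) = (14.394490 + -0.013456203)/1.276086 = 11.269643110
θ̈ = (g·sinθ − cosθ·temp)/(l·(4/3 − m·cos²θ/(M+m))) = -17.562345308
ẍ = temp − m·l·θ̈·cosθ/(M+m) = 15.835757958
Euler: x'=0.780303899+0.018893·-0.600300988=0.768962412, ẋ'=-0.600300988+0.018893·15.835757958=-0.301116013
       θ'=-0.295479087+0.018893·0.365026346=-0.288582644, θ̇'=0.365026346+0.018893·-17.562345308=0.033220956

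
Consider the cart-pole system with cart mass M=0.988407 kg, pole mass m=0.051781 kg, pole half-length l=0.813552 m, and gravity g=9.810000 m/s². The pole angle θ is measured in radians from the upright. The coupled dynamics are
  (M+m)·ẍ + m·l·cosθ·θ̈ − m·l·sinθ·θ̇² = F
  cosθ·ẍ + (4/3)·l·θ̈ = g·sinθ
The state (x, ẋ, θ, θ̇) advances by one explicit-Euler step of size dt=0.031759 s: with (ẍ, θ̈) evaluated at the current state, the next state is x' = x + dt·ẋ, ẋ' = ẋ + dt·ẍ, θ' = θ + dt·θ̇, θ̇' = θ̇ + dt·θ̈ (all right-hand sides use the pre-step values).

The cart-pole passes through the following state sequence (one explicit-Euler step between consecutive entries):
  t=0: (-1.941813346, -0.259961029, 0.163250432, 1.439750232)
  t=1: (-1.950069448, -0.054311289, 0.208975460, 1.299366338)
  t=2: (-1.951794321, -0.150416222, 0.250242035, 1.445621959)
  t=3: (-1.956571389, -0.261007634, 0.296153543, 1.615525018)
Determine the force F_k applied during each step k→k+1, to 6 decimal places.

step 0→1:
  ẍ = (ẋ'−ẋ)/dt = (-0.054311289−-0.259961029)/0.031759 = 6.475322
  θ̈ = (θ̇'−θ̇)/dt = (1.299366338−1.439750232)/0.031759 = -4.420287
  sinθ=0.162526, cosθ=0.986704
  F = (M+m)·ẍ + m·l·cosθ·θ̈ − m·l·sinθ·θ̇² = 6.735552 + -0.183736 − 0.014192 = 6.537624
step 1→2:
  ẍ = (ẋ'−ẋ)/dt = (-0.150416222−-0.054311289)/0.031759 = -3.026069
  θ̈ = (θ̇'−θ̇)/dt = (1.445621959−1.299366338)/0.031759 = 4.605171
  sinθ=0.207458, cosθ=0.978244
  F = (M+m)·ẍ + m·l·cosθ·θ̈ − m·l·sinθ·θ̇² = -3.147681 + 0.189779 − 0.014755 = -2.972657
step 2→3:
  ẍ = (ẋ'−ẋ)/dt = (-0.261007634−-0.150416222)/0.031759 = -3.482207
  θ̈ = (θ̇'−θ̇)/dt = (1.615525018−1.445621959)/0.031759 = 5.349761
  sinθ=0.247638, cosθ=0.968853
  F = (M+m)·ẍ + m·l·cosθ·θ̈ − m·l·sinθ·θ̇² = -3.622150 + 0.218347 − 0.021801 = -3.425604

F_0 = 6.537624 N
F_1 = -2.972657 N
F_2 = -3.425604 N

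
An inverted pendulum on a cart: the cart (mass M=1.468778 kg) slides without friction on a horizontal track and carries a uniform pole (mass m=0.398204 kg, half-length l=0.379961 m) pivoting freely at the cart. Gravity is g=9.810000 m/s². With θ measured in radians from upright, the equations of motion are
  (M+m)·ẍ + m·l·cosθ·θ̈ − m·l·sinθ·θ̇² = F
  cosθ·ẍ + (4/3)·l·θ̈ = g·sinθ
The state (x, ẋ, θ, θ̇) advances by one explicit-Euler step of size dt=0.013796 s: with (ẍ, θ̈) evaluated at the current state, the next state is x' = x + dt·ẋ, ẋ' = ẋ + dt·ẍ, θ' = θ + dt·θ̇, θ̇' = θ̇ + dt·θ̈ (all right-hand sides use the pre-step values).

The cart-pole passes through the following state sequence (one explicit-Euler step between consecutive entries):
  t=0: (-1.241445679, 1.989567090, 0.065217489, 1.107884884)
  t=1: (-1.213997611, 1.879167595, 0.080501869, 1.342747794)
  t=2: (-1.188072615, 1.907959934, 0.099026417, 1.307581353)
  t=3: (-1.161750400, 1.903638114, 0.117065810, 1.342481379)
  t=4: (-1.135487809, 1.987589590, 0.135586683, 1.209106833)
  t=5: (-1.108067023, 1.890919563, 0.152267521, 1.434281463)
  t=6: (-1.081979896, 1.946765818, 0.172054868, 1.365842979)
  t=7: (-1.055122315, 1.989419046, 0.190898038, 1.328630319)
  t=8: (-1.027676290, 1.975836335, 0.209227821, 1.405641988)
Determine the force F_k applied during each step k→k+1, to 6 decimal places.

step 0→1:
  ẍ = (ẋ'−ẋ)/dt = (1.879167595−1.989567090)/0.013796 = -8.002283
  θ̈ = (θ̇'−θ̇)/dt = (1.342747794−1.107884884)/0.013796 = 17.023986
  sinθ=0.065171, cosθ=0.997874
  F = (M+m)·ẍ + m·l·cosθ·θ̈ − m·l·sinθ·θ̇² = -14.940118 + 2.570287 − 0.012103 = -12.381934
step 1→2:
  ẍ = (ẋ'−ẋ)/dt = (1.907959934−1.879167595)/0.013796 = 2.087006
  θ̈ = (θ̇'−θ̇)/dt = (1.307581353−1.342747794)/0.013796 = -2.549032
  sinθ=0.080415, cosθ=0.996761
  F = (M+m)·ẍ + m·l·cosθ·θ̈ − m·l·sinθ·θ̇² = 3.896403 + -0.384425 − 0.021937 = 3.490042
step 2→3:
  ẍ = (ẋ'−ẋ)/dt = (1.903638114−1.907959934)/0.013796 = -0.313266
  θ̈ = (θ̇'−θ̇)/dt = (1.342481379−1.307581353)/0.013796 = 2.529721
  sinθ=0.098865, cosθ=0.995101
  F = (M+m)·ẍ + m·l·cosθ·θ̈ − m·l·sinθ·θ̇² = -0.584862 + 0.380877 − 0.025575 = -0.229561
step 3→4:
  ẍ = (ẋ'−ẋ)/dt = (1.987589590−1.903638114)/0.013796 = 6.085204
  θ̈ = (θ̇'−θ̇)/dt = (1.209106833−1.342481379)/0.013796 = -9.667624
  sinθ=0.116799, cosθ=0.993156
  F = (M+m)·ẍ + m·l·cosθ·θ̈ − m·l·sinθ·θ̇² = 11.360967 + -1.452719 − 0.031849 = 9.876398
step 4→5:
  ẍ = (ẋ'−ẋ)/dt = (1.890919563−1.987589590)/0.013796 = -7.007105
  θ̈ = (θ̇'−θ̇)/dt = (1.434281463−1.209106833)/0.013796 = 16.321733
  sinθ=0.135172, cosθ=0.990822
  F = (M+m)·ẍ + m·l·cosθ·θ̈ − m·l·sinθ·θ̇² = -13.082140 + 2.446846 − 0.029899 = -10.665193
step 5→6:
  ẍ = (ẋ'−ẋ)/dt = (1.946765818−1.890919563)/0.013796 = 4.048003
  θ̈ = (θ̇'−θ̇)/dt = (1.365842979−1.434281463)/0.013796 = -4.960748
  sinθ=0.151680, cosθ=0.988430
  F = (M+m)·ẍ + m·l·cosθ·θ̈ − m·l·sinθ·θ̇² = 7.557550 + -0.741887 − 0.047211 = 6.768452
step 6→7:
  ẍ = (ẋ'−ẋ)/dt = (1.989419046−1.946765818)/0.013796 = 3.091710
  θ̈ = (θ̇'−θ̇)/dt = (1.328630319−1.365842979)/0.013796 = -2.697351
  sinθ=0.171207, cosθ=0.985235
  F = (M+m)·ẍ + m·l·cosθ·θ̈ − m·l·sinθ·θ̇² = 5.772166 + -0.402089 − 0.048325 = 5.321753
step 7→8:
  ẍ = (ẋ'−ẋ)/dt = (1.975836335−1.989419046)/0.013796 = -0.984540
  θ̈ = (θ̇'−θ̇)/dt = (1.405641988−1.328630319)/0.013796 = 5.582174
  sinθ=0.189741, cosθ=0.981834
  F = (M+m)·ẍ + m·l·cosθ·θ̈ − m·l·sinθ·θ̇² = -1.838118 + 0.829251 − 0.050677 = -1.059544

F_0 = -12.381934 N
F_1 = 3.490042 N
F_2 = -0.229561 N
F_3 = 9.876398 N
F_4 = -10.665193 N
F_5 = 6.768452 N
F_6 = 5.321753 N
F_7 = -1.059544 N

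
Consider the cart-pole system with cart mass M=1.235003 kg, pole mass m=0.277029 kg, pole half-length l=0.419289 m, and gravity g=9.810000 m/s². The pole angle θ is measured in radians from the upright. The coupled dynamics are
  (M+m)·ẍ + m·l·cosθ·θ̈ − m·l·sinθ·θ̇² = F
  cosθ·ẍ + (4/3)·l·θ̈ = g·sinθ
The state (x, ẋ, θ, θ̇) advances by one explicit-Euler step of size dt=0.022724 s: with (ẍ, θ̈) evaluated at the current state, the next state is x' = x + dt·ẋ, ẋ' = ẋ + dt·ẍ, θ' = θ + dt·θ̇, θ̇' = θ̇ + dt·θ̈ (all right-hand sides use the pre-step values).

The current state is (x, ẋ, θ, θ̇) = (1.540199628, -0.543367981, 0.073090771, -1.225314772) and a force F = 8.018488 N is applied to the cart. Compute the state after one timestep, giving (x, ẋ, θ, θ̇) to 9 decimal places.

sinθ=0.073025710, cosθ=0.997330059
temp = (F + m·l·θ̇²·sinθ)/(M+m) = (8.018488 + 0.012735319)/1.512032 = 5.311543221
θ̈ = (g·sinθ − cosθ·temp)/(l·(4/3 − m·cos²θ/(M+m))) = -9.491483148
ẍ = temp − m·l·θ̈·cosθ/(M+m) = 6.038737929
Euler: x'=1.540199628+0.022724·-0.543367981=1.527852134, ẋ'=-0.543367981+0.022724·6.038737929=-0.406143700
       θ'=0.073090771+0.022724·-1.225314772=0.045246718, θ̇'=-1.225314772+0.022724·-9.491483148=-1.440999235

(1.527852134, -0.406143700, 0.045246718, -1.440999235)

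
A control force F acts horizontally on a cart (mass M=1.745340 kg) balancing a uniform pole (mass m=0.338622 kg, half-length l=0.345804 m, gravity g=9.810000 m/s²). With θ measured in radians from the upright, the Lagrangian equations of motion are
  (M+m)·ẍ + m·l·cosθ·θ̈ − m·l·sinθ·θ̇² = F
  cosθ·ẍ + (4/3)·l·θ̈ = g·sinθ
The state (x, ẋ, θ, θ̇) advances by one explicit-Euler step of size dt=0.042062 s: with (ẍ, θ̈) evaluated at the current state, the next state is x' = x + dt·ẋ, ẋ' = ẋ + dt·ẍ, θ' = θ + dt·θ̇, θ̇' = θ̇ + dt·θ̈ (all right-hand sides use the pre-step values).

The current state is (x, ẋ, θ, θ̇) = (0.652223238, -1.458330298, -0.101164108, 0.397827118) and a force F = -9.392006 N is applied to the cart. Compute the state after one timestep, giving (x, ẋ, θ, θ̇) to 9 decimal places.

(0.590882949, -1.668195561, -0.084430704, 0.760287382)

sinθ=-0.100991641, cosθ=0.994887274
temp = (F + m·l·θ̇²·sinθ)/(M+m) = (-9.392006 + -0.001871627)/2.083962 = -4.507701017
θ̈ = (g·sinθ − cosθ·temp)/(l·(4/3 − m·cos²θ/(M+m))) = 8.617285523
ẍ = temp − m·l·θ̈·cosθ/(M+m) = -4.989426639
Euler: x'=0.652223238+0.042062·-1.458330298=0.590882949, ẋ'=-1.458330298+0.042062·-4.989426639=-1.668195561
       θ'=-0.101164108+0.042062·0.397827118=-0.084430704, θ̇'=0.397827118+0.042062·8.617285523=0.760287382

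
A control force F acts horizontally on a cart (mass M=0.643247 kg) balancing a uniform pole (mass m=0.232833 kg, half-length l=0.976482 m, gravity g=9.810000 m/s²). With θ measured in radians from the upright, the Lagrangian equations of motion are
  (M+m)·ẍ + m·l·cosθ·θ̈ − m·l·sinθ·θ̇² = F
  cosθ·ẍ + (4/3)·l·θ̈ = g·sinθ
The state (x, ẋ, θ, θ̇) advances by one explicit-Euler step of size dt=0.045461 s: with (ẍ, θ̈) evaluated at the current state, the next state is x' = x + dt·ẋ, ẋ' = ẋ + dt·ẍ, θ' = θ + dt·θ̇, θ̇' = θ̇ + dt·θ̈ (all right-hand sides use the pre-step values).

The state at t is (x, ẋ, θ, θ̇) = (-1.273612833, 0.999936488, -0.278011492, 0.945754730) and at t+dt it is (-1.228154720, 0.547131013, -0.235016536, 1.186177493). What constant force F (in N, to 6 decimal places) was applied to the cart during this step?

ẍ = (ẋ'−ẋ)/dt = (0.547131013−0.999936488)/0.045461 = -9.960306
θ̈ = (θ̇'−θ̇)/dt = (1.186177493−0.945754730)/0.045461 = 5.288550
sinθ=-0.274444, cosθ=0.961603
F = (M+m)·ẍ + m·l·cosθ·θ̈ − m·l·sinθ·θ̇² = -8.726025 + 1.156222 − -0.055811 = -7.513992

F = -7.513992 N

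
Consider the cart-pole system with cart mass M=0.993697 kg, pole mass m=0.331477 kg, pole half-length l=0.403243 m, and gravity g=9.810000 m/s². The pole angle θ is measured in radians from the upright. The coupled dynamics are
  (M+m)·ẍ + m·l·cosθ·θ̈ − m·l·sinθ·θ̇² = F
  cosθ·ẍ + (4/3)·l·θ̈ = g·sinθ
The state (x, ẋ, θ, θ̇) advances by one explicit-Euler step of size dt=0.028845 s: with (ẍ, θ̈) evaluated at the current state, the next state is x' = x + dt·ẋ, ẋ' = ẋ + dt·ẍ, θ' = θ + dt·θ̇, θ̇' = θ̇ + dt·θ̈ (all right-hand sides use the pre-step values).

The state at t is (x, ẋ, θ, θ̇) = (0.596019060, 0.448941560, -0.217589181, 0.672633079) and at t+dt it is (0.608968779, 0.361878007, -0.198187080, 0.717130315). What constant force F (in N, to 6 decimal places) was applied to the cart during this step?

F = -3.785414 N

ẍ = (ẋ'−ẋ)/dt = (0.361878007−0.448941560)/0.028845 = -3.018324
θ̈ = (θ̇'−θ̇)/dt = (0.717130315−0.672633079)/0.028845 = 1.542633
sinθ=-0.215876, cosθ=0.976421
F = (M+m)·ẍ + m·l·cosθ·θ̈ − m·l·sinθ·θ̇² = -3.999804 + 0.201335 − -0.013055 = -3.785414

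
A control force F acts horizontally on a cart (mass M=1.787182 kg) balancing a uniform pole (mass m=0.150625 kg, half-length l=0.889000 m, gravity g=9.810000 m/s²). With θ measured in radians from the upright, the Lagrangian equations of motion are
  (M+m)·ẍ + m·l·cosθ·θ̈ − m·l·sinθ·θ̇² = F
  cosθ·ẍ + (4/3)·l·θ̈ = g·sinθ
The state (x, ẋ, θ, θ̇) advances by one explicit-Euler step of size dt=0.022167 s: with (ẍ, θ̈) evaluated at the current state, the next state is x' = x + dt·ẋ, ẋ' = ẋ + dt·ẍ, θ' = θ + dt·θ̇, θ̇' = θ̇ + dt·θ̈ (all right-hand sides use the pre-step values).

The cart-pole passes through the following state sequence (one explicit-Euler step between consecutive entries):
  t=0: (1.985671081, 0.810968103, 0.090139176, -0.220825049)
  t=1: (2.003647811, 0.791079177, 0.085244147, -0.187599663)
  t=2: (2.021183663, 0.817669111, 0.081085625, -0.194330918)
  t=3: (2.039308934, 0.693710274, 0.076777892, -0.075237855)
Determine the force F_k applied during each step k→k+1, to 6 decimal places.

step 0→1:
  ẍ = (ẋ'−ẋ)/dt = (0.791079177−0.810968103)/0.022167 = -0.897231
  θ̈ = (θ̇'−θ̇)/dt = (-0.187599663−-0.220825049)/0.022167 = 1.498867
  sinθ=0.090017, cosθ=0.995940
  F = (M+m)·ẍ + m·l·cosθ·θ̈ − m·l·sinθ·θ̇² = -1.738661 + 0.199892 − 0.000588 = -1.539357
step 1→2:
  ẍ = (ẋ'−ẋ)/dt = (0.817669111−0.791079177)/0.022167 = 1.199528
  θ̈ = (θ̇'−θ̇)/dt = (-0.194330918−-0.187599663)/0.022167 = -0.303661
  sinθ=0.085141, cosθ=0.996369
  F = (M+m)·ẍ + m·l·cosθ·θ̈ − m·l·sinθ·θ̇² = 2.324454 + -0.040514 − 0.000401 = 2.283538
step 2→3:
  ẍ = (ẋ'−ẋ)/dt = (0.693710274−0.817669111)/0.022167 = -5.592044
  θ̈ = (θ̇'−θ̇)/dt = (-0.075237855−-0.194330918)/0.022167 = 5.372539
  sinθ=0.080997, cosθ=0.996714
  F = (M+m)·ẍ + m·l·cosθ·θ̈ − m·l·sinθ·θ̇² = -10.836302 + 0.717049 − 0.000410 = -10.119662

F_0 = -1.539357 N
F_1 = 2.283538 N
F_2 = -10.119662 N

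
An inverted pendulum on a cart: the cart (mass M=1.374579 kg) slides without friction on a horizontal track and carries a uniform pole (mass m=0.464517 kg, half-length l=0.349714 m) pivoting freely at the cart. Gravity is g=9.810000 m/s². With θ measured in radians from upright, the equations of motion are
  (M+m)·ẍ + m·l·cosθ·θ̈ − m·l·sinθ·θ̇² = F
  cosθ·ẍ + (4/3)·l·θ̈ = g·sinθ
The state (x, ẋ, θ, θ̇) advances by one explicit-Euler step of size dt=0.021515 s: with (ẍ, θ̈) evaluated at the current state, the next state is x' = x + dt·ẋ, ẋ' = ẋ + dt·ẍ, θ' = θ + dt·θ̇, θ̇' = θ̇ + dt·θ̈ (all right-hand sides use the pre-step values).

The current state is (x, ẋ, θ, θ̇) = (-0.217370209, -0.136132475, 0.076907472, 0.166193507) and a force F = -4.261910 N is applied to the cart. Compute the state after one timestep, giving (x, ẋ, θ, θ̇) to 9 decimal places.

sinθ=0.076831680, cosθ=0.997044078
temp = (F + m·l·θ̇²·sinθ)/(M+m) = (-4.261910 + 0.000344733)/1.839096 = -2.317206533
θ̈ = (g·sinθ − cosθ·temp)/(l·(4/3 − m·cos²θ/(M+m))) = 8.095818473
ẍ = temp − m·l·θ̈·cosθ/(M+m) = -3.030199673
Euler: x'=-0.217370209+0.021515·-0.136132475=-0.220299099, ẋ'=-0.136132475+0.021515·-3.030199673=-0.201327221
       θ'=0.076907472+0.021515·0.166193507=0.080483125, θ̇'=0.166193507+0.021515·8.095818473=0.340375041

(-0.220299099, -0.201327221, 0.080483125, 0.340375041)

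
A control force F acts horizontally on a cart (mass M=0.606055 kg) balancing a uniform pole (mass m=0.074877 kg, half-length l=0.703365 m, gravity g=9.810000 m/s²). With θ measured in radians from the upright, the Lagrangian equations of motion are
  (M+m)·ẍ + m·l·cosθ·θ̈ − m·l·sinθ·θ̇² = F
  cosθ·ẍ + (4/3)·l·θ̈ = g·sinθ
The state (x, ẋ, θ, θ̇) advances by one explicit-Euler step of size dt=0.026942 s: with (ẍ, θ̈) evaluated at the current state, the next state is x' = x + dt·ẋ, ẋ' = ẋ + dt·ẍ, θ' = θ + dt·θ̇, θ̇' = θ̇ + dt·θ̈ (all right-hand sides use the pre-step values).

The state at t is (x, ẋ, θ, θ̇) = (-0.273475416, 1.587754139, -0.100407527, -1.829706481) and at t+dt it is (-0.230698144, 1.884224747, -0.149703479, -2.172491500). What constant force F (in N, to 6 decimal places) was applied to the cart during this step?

ẍ = (ẋ'−ẋ)/dt = (1.884224747−1.587754139)/0.026942 = 11.004031
θ̈ = (θ̇'−θ̇)/dt = (-2.172491500−-1.829706481)/0.026942 = -12.723072
sinθ=-0.100239, cosθ=0.994963
F = (M+m)·ẍ + m·l·cosθ·θ̈ − m·l·sinθ·θ̇² = 7.492997 + -0.666697 − -0.017674 = 6.843974

F = 6.843974 N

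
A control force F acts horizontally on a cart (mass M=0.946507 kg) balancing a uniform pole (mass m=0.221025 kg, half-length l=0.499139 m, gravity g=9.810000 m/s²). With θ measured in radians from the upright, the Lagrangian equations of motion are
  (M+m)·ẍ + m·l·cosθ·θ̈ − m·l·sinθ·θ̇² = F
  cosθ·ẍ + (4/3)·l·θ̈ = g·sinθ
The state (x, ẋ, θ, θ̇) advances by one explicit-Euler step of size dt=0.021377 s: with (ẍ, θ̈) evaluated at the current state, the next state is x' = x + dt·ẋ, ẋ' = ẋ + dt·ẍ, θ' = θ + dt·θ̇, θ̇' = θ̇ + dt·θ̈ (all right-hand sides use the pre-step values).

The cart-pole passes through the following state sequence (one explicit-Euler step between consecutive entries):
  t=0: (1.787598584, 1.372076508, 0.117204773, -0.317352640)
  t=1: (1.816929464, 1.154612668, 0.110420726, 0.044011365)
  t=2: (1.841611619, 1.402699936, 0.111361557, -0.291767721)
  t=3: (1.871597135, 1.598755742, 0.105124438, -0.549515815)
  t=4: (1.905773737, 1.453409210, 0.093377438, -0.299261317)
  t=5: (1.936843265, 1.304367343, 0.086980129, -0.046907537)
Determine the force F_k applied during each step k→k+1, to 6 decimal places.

F_0 = -10.026234 N
F_1 = 11.827246 N
F_2 = 9.384849 N
F_3 = -6.657400 N
F_4 = -6.844361 N

step 0→1:
  ẍ = (ẋ'−ẋ)/dt = (1.154612668−1.372076508)/0.021377 = -10.172795
  θ̈ = (θ̇'−θ̇)/dt = (0.044011365−-0.317352640)/0.021377 = 16.904337
  sinθ=0.116937, cosθ=0.993139
  F = (M+m)·ẍ + m·l·cosθ·θ̈ − m·l·sinθ·θ̇² = -11.877064 + 1.852129 − 0.001299 = -10.026234
step 1→2:
  ẍ = (ẋ'−ẋ)/dt = (1.402699936−1.154612668)/0.021377 = 11.605336
  θ̈ = (θ̇'−θ̇)/dt = (-0.291767721−0.044011365)/0.021377 = -15.707493
  sinθ=0.110196, cosθ=0.993910
  F = (M+m)·ẍ + m·l·cosθ·θ̈ − m·l·sinθ·θ̇² = 13.549601 + -1.722332 − 0.000024 = 11.827246
step 2→3:
  ẍ = (ẋ'−ẋ)/dt = (1.598755742−1.402699936)/0.021377 = 9.171343
  θ̈ = (θ̇'−θ̇)/dt = (-0.549515815−-0.291767721)/0.021377 = -12.057262
  sinθ=0.111132, cosθ=0.993806
  F = (M+m)·ẍ + m·l·cosθ·θ̈ − m·l·sinθ·θ̇² = 10.707837 + -1.321944 − 0.001044 = 9.384849
step 3→4:
  ẍ = (ẋ'−ẋ)/dt = (1.453409210−1.598755742)/0.021377 = -6.799202
  θ̈ = (θ̇'−θ̇)/dt = (-0.299261317−-0.549515815)/0.021377 = 11.706717
  sinθ=0.104931, cosθ=0.994480
  F = (M+m)·ẍ + m·l·cosθ·θ̈ − m·l·sinθ·θ̇² = -7.938285 + 1.284381 − 0.003496 = -6.657400
step 4→5:
  ẍ = (ẋ'−ẋ)/dt = (1.304367343−1.453409210)/0.021377 = -6.972067
  θ̈ = (θ̇'−θ̇)/dt = (-0.046907537−-0.299261317)/0.021377 = 11.804920
  sinθ=0.093242, cosθ=0.995643
  F = (M+m)·ẍ + m·l·cosθ·θ̈ − m·l·sinθ·θ̇² = -8.140111 + 1.296671 − 0.000921 = -6.844361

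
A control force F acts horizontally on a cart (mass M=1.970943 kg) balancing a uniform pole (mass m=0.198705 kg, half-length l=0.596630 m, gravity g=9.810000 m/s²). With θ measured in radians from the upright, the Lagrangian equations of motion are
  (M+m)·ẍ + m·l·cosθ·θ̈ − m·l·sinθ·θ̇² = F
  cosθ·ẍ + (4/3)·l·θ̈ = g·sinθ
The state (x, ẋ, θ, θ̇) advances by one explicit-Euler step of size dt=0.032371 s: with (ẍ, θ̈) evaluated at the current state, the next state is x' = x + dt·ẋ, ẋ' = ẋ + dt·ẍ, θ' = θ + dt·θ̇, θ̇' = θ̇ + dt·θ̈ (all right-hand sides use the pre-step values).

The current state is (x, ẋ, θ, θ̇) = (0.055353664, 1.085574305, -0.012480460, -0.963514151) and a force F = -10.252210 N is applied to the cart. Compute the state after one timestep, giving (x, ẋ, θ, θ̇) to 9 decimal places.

(0.090494790, 0.921602609, -0.043670377, -0.762389828)

sinθ=-0.012480136, cosθ=0.999922120
temp = (F + m·l·θ̇²·sinθ)/(M+m) = (-10.252210 + -0.001373566)/2.169648 = -4.725920318
θ̈ = (g·sinθ − cosθ·temp)/(l·(4/3 − m·cos²θ/(M+m))) = 6.213101943
ẍ = temp − m·l·θ̈·cosθ/(M+m) = -5.065388643
Euler: x'=0.055353664+0.032371·1.085574305=0.090494790, ẋ'=1.085574305+0.032371·-5.065388643=0.921602609
       θ'=-0.012480460+0.032371·-0.963514151=-0.043670377, θ̇'=-0.963514151+0.032371·6.213101943=-0.762389828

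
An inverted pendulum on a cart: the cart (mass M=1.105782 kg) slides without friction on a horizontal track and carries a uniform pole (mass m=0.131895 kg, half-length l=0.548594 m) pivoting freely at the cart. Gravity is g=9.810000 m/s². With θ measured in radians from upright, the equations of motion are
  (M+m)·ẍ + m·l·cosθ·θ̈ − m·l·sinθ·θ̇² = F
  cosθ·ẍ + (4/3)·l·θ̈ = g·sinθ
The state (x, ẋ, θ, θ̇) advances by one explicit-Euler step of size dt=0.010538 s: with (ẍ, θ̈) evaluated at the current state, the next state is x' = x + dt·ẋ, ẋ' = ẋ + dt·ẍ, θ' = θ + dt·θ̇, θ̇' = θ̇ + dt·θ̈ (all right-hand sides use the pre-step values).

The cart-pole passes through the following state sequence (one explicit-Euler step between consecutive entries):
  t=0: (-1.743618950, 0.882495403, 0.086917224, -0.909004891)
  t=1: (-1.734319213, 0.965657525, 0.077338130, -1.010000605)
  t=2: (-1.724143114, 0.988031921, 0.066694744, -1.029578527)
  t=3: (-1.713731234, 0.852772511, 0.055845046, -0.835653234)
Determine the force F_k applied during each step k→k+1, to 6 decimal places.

step 0→1:
  ẍ = (ẋ'−ẋ)/dt = (0.965657525−0.882495403)/0.010538 = 7.891642
  θ̈ = (θ̇'−θ̇)/dt = (-1.010000605−-0.909004891)/0.010538 = -9.583955
  sinθ=0.086808, cosθ=0.996225
  F = (M+m)·ẍ + m·l·cosθ·θ̈ − m·l·sinθ·θ̇² = 9.767304 + -0.690847 − 0.005190 = 9.071267
step 1→2:
  ẍ = (ẋ'−ẋ)/dt = (0.988031921−0.965657525)/0.010538 = 2.123211
  θ̈ = (θ̇'−θ̇)/dt = (-1.029578527−-1.010000605)/0.010538 = -1.857840
  sinθ=0.077261, cosθ=0.997011
  F = (M+m)·ẍ + m·l·cosθ·θ̈ − m·l·sinθ·θ̇² = 2.627849 + -0.134026 − 0.005703 = 2.488121
step 2→3:
  ẍ = (ẋ'−ẋ)/dt = (0.852772511−0.988031921)/0.010538 = -12.835397
  θ̈ = (θ̇'−θ̇)/dt = (-0.835653234−-1.029578527)/0.010538 = 18.402476
  sinθ=0.066645, cosθ=0.997777
  F = (M+m)·ẍ + m·l·cosθ·θ̈ − m·l·sinθ·θ̇² = -15.886075 + 1.328584 − 0.005112 = -14.562603

F_0 = 9.071267 N
F_1 = 2.488121 N
F_2 = -14.562603 N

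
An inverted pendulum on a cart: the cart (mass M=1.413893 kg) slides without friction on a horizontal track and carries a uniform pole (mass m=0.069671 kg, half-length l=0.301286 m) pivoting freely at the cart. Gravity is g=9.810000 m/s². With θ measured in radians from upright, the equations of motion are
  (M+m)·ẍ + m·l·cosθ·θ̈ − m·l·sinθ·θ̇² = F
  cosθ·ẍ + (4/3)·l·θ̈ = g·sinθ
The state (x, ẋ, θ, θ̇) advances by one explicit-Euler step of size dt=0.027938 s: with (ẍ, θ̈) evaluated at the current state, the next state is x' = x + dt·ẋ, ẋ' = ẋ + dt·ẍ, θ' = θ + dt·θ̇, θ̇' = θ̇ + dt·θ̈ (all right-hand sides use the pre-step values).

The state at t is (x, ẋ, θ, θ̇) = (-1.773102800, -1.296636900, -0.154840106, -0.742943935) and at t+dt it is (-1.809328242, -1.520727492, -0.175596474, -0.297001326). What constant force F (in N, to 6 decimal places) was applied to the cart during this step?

ẍ = (ẋ'−ẋ)/dt = (-1.520727492−-1.296636900)/0.027938 = -8.020996
θ̈ = (θ̇'−θ̇)/dt = (-0.297001326−-0.742943935)/0.027938 = 15.961866
sinθ=-0.154222, cosθ=0.988036
F = (M+m)·ẍ + m·l·cosθ·θ̈ − m·l·sinθ·θ̇² = -11.899661 + 0.331045 − -0.001787 = -11.566829

F = -11.566829 N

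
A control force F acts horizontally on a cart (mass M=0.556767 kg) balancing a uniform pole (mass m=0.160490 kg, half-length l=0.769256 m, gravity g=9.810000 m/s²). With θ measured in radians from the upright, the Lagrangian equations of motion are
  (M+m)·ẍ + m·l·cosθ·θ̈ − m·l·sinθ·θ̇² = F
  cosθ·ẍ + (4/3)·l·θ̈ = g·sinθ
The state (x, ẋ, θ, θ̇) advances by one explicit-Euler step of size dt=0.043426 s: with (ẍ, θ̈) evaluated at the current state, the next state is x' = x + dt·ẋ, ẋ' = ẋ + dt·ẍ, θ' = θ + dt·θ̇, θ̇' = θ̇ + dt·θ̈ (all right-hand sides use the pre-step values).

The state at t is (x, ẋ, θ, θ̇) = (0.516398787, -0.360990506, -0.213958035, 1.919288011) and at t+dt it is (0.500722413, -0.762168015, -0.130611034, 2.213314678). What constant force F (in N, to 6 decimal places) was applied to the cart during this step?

F = -5.712749 N

ẍ = (ẋ'−ẋ)/dt = (-0.762168015−-0.360990506)/0.043426 = -9.238187
θ̈ = (θ̇'−θ̇)/dt = (2.213314678−1.919288011)/0.043426 = 6.770752
sinθ=-0.212329, cosθ=0.977198
F = (M+m)·ẍ + m·l·cosθ·θ̈ − m·l·sinθ·θ̇² = -6.626154 + 0.816843 − -0.096563 = -5.712749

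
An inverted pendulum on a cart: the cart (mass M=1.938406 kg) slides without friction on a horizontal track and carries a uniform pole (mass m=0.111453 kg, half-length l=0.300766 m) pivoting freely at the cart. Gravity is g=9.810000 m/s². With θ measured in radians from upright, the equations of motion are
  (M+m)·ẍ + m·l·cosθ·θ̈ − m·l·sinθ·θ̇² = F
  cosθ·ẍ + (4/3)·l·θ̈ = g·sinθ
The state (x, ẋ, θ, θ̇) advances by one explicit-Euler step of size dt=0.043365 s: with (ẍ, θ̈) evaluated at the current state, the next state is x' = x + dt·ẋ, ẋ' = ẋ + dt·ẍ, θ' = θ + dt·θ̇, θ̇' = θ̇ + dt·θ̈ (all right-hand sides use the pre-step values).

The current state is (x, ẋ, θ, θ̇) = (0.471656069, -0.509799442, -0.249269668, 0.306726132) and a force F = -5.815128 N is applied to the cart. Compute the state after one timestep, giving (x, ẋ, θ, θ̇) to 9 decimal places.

(0.449548616, -0.633422639, -0.235968489, 0.343769392)

sinθ=-0.246696266, cosθ=0.969092850
temp = (F + m·l·θ̇²·sinθ)/(M+m) = (-5.815128 + -0.000778009)/2.049859 = -2.837222467
θ̈ = (g·sinθ − cosθ·temp)/(l·(4/3 − m·cos²θ/(M+m))) = 0.854220225
ẍ = temp − m·l·θ̈·cosθ/(M+m) = -2.850759758
Euler: x'=0.471656069+0.043365·-0.509799442=0.449548616, ẋ'=-0.509799442+0.043365·-2.850759758=-0.633422639
       θ'=-0.249269668+0.043365·0.306726132=-0.235968489, θ̇'=0.306726132+0.043365·0.854220225=0.343769392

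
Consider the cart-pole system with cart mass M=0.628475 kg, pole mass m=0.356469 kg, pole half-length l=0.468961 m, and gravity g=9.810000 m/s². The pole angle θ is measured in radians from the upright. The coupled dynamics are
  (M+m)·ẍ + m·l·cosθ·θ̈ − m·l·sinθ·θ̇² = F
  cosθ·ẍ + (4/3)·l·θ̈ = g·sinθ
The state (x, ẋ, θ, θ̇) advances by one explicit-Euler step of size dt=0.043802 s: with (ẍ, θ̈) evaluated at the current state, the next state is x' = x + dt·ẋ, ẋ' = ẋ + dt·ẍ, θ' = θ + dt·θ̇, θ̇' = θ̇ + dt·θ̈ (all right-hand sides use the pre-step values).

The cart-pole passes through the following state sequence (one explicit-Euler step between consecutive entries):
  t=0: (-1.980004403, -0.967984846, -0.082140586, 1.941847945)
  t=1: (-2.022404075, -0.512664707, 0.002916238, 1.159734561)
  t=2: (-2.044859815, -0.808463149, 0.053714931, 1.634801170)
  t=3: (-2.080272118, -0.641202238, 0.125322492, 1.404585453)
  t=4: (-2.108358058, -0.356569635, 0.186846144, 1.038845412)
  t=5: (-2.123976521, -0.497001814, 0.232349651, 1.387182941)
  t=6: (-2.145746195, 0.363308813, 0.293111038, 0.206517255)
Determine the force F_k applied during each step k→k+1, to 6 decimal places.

step 0→1:
  ẍ = (ẋ'−ẋ)/dt = (-0.512664707−-0.967984846)/0.043802 = 10.394962
  θ̈ = (θ̇'−θ̇)/dt = (1.159734561−1.941847945)/0.043802 = -17.855655
  sinθ=-0.082048, cosθ=0.996628
  F = (M+m)·ẍ + m·l·cosθ·θ̈ − m·l·sinθ·θ̇² = 10.238456 + -2.974867 − -0.051720 = 7.315309
step 1→2:
  ẍ = (ẋ'−ẋ)/dt = (-0.808463149−-0.512664707)/0.043802 = -6.753081
  θ̈ = (θ̇'−θ̇)/dt = (1.634801170−1.159734561)/0.043802 = 10.845774
  sinθ=0.002916, cosθ=0.999996
  F = (M+m)·ẍ + m·l·cosθ·θ̈ − m·l·sinθ·θ̇² = -6.651406 + 1.813081 − 0.000656 = -4.838981
step 2→3:
  ẍ = (ẋ'−ẋ)/dt = (-0.641202238−-0.808463149)/0.043802 = 3.818568
  θ̈ = (θ̇'−θ̇)/dt = (1.404585453−1.634801170)/0.043802 = -5.255827
  sinθ=0.053689, cosθ=0.998558
  F = (M+m)·ẍ + m·l·cosθ·θ̈ − m·l·sinθ·θ̇² = 3.761076 + -0.877350 − 0.023987 = 2.859739
step 3→4:
  ẍ = (ẋ'−ẋ)/dt = (-0.356569635−-0.641202238)/0.043802 = 6.498165
  θ̈ = (θ̇'−θ̇)/dt = (1.038845412−1.404585453)/0.043802 = -8.349848
  sinθ=0.124995, cosθ=0.992157
  F = (M+m)·ẍ + m·l·cosθ·θ̈ − m·l·sinθ·θ̇² = 6.400328 + -1.384898 − 0.041224 = 4.974207
step 4→5:
  ẍ = (ẋ'−ẋ)/dt = (-0.497001814−-0.356569635)/0.043802 = -3.206068
  θ̈ = (θ̇'−θ̇)/dt = (1.387182941−1.038845412)/0.043802 = 7.952548
  sinθ=0.185761, cosθ=0.982595
  F = (M+m)·ẍ + m·l·cosθ·θ̈ − m·l·sinθ·θ̇² = -3.157797 + 1.306289 − 0.033513 = -1.885021
step 5→6:
  ẍ = (ẋ'−ẋ)/dt = (0.363308813−-0.497001814)/0.043802 = 19.640898
  θ̈ = (θ̇'−θ̇)/dt = (0.206517255−1.387182941)/0.043802 = -26.954607
  sinθ=0.230265, cosθ=0.973128
  F = (M+m)·ẍ + m·l·cosθ·θ̈ − m·l·sinθ·θ̇² = 19.345185 + -4.384918 − 0.074072 = 14.886195

F_0 = 7.315309 N
F_1 = -4.838981 N
F_2 = 2.859739 N
F_3 = 4.974207 N
F_4 = -1.885021 N
F_5 = 14.886195 N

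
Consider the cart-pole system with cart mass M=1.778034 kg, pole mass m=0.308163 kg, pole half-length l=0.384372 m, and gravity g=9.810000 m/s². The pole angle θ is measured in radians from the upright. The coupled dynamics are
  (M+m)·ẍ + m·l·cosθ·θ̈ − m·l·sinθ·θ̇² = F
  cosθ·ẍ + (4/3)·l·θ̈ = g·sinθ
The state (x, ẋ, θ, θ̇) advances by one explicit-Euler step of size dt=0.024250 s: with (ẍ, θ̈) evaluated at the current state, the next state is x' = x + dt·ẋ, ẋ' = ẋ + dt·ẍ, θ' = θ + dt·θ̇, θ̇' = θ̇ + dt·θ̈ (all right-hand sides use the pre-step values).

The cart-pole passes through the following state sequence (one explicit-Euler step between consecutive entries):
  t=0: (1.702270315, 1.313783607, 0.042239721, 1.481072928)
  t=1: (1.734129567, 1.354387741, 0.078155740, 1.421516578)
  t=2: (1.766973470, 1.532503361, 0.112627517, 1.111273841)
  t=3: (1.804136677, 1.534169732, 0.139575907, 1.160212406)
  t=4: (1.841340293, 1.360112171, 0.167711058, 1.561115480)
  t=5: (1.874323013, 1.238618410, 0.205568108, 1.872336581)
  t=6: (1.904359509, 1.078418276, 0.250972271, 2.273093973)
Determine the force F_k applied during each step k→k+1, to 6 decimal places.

step 0→1:
  ẍ = (ẋ'−ẋ)/dt = (1.354387741−1.313783607)/0.024250 = 1.674397
  θ̈ = (θ̇'−θ̇)/dt = (1.421516578−1.481072928)/0.024250 = -2.455932
  sinθ=0.042227, cosθ=0.999108
  F = (M+m)·ẍ + m·l·cosθ·θ̈ − m·l·sinθ·θ̇² = 3.493123 + -0.290644 − 0.010972 = 3.191507
step 1→2:
  ẍ = (ẋ'−ẋ)/dt = (1.532503361−1.354387741)/0.024250 = 7.344974
  θ̈ = (θ̇'−θ̇)/dt = (1.111273841−1.421516578)/0.024250 = -12.793515
  sinθ=0.078076, cosθ=0.996947
  F = (M+m)·ẍ + m·l·cosθ·θ̈ − m·l·sinθ·θ̇² = 15.323063 + -1.510756 − 0.018688 = 13.793619
step 2→3:
  ẍ = (ẋ'−ẋ)/dt = (1.534169732−1.532503361)/0.024250 = 0.068716
  θ̈ = (θ̇'−θ̇)/dt = (1.160212406−1.111273841)/0.024250 = 2.018085
  sinθ=0.112390, cosθ=0.993664
  F = (M+m)·ẍ + m·l·cosθ·θ̈ − m·l·sinθ·θ̇² = 0.143356 + 0.237526 − 0.016440 = 0.364442
step 3→4:
  ẍ = (ẋ'−ẋ)/dt = (1.360112171−1.534169732)/0.024250 = -7.177631
  θ̈ = (θ̇'−θ̇)/dt = (1.561115480−1.160212406)/0.024250 = 16.532086
  sinθ=0.139123, cosθ=0.990275
  F = (M+m)·ẍ + m·l·cosθ·θ̈ − m·l·sinθ·θ̇² = -14.973953 + 1.939169 − 0.022182 = -13.056966
step 4→5:
  ẍ = (ẋ'−ẋ)/dt = (1.238618410−1.360112171)/0.024250 = -5.010052
  θ̈ = (θ̇'−θ̇)/dt = (1.872336581−1.561115480)/0.024250 = 12.833860
  sinθ=0.166926, cosθ=0.985969
  F = (M+m)·ẍ + m·l·cosθ·θ̈ − m·l·sinθ·θ̇² = -10.451955 + 1.498832 − 0.048187 = -9.001310
step 5→6:
  ẍ = (ẋ'−ẋ)/dt = (1.078418276−1.238618410)/0.024250 = -6.606191
  θ̈ = (θ̇'−θ̇)/dt = (2.273093973−1.872336581)/0.024250 = 16.526078
  sinθ=0.204123, cosθ=0.978945
  F = (M+m)·ẍ + m·l·cosθ·θ̈ − m·l·sinθ·θ̇² = -13.781816 + 1.916286 − 0.084760 = -11.950290

F_0 = 3.191507 N
F_1 = 13.793619 N
F_2 = 0.364442 N
F_3 = -13.056966 N
F_4 = -9.001310 N
F_5 = -11.950290 N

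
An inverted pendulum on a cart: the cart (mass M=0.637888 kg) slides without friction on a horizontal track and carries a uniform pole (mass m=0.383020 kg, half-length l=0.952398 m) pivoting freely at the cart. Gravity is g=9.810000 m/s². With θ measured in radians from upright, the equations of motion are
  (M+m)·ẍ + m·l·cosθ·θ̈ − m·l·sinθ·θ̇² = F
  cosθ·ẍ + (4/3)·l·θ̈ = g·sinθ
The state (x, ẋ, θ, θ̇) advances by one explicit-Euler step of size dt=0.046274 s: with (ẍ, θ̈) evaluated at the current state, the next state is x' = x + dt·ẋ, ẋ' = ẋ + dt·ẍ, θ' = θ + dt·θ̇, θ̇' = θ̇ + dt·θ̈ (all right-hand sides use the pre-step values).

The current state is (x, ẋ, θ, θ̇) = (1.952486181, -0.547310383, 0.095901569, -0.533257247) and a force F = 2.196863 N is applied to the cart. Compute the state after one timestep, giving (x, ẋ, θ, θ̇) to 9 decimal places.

sinθ=0.095754634, cosθ=0.995404968
temp = (F + m·l·θ̇²·sinθ)/(M+m) = (2.196863 + 0.009932836)/1.020908 = 2.161601080
θ̈ = (g·sinθ − cosθ·temp)/(l·(4/3 − m·cos²θ/(M+m))) = -1.323743580
ẍ = temp − m·l·θ̈·cosθ/(M+m) = 2.632423343
Euler: x'=1.952486181+0.046274·-0.547310383=1.927159940, ẋ'=-0.547310383+0.046274·2.632423343=-0.425497625
       θ'=0.095901569+0.046274·-0.533257247=0.071225623, θ̇'=-0.533257247+0.046274·-1.323743580=-0.594512157

(1.927159940, -0.425497625, 0.071225623, -0.594512157)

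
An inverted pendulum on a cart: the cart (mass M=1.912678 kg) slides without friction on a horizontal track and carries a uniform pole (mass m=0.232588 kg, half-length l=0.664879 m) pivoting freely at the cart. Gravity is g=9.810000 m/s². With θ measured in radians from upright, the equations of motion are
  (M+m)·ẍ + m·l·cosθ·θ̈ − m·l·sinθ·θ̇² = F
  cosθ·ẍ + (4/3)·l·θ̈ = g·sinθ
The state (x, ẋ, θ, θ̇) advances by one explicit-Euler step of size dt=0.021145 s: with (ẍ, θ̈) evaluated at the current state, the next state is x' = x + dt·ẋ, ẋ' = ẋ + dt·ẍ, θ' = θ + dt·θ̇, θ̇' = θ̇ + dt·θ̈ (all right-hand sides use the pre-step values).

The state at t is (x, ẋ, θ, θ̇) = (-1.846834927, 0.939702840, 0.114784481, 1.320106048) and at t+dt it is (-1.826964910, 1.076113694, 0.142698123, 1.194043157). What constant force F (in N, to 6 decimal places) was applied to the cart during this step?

F = 12.892810 N

ẍ = (ẋ'−ẋ)/dt = (1.076113694−0.939702840)/0.021145 = 6.451211
θ̈ = (θ̇'−θ̇)/dt = (1.194043157−1.320106048)/0.021145 = -5.961830
sinθ=0.114533, cosθ=0.993419
F = (M+m)·ẍ + m·l·cosθ·θ̈ − m·l·sinθ·θ̇² = 13.839563 + -0.915888 − 0.030866 = 12.892810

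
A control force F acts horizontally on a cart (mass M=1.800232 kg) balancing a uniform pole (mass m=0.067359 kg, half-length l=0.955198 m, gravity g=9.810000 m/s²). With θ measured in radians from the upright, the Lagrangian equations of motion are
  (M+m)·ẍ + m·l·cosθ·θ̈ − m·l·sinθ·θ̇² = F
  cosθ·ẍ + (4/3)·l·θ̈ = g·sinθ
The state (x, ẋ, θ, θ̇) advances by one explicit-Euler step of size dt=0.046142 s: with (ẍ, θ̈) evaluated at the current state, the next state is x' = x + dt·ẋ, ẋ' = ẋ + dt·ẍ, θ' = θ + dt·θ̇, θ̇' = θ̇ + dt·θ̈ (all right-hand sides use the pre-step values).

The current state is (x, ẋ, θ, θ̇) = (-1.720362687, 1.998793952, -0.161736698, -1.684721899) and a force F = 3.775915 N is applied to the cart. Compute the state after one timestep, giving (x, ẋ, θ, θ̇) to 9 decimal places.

(-1.628134336, 2.095861427, -0.239473136, -1.817175456)

sinθ=-0.161032481, cosθ=0.986949107
temp = (F + m·l·θ̇²·sinθ)/(M+m) = (3.775915 + -0.029407558)/1.867591 = 2.006064198
θ̈ = (g·sinθ − cosθ·temp)/(l·(4/3 − m·cos²θ/(M+m))) = -2.870563837
ẍ = temp − m·l·θ̈·cosθ/(M+m) = 2.103668561
Euler: x'=-1.720362687+0.046142·1.998793952=-1.628134336, ẋ'=1.998793952+0.046142·2.103668561=2.095861427
       θ'=-0.161736698+0.046142·-1.684721899=-0.239473136, θ̇'=-1.684721899+0.046142·-2.870563837=-1.817175456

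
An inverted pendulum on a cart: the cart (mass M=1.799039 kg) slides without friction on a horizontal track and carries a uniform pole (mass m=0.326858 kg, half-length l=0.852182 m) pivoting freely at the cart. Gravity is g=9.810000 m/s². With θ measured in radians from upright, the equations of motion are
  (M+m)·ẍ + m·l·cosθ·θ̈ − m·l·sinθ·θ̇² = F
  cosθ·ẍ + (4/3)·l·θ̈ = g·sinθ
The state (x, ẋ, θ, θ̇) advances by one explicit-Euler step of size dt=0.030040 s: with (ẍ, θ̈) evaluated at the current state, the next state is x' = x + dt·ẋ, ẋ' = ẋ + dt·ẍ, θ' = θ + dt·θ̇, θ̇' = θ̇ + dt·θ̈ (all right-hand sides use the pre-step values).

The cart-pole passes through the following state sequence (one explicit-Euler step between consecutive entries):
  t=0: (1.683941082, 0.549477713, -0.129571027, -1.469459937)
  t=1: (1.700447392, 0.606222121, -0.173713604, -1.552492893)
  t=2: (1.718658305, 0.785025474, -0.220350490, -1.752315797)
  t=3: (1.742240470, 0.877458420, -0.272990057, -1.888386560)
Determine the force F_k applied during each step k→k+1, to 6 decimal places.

F_0 = 3.329992 N
F_1 = 10.944800 N
F_2 = 5.497125 N

step 0→1:
  ẍ = (ẋ'−ẋ)/dt = (0.606222121−0.549477713)/0.030040 = 1.888962
  θ̈ = (θ̇'−θ̇)/dt = (-1.552492893−-1.469459937)/0.030040 = -2.764080
  sinθ=-0.129209, cosθ=0.991617
  F = (M+m)·ẍ + m·l·cosθ·θ̈ − m·l·sinθ·θ̇² = 4.015738 + -0.763460 − -0.077714 = 3.329992
step 1→2:
  ẍ = (ẋ'−ẋ)/dt = (0.785025474−0.606222121)/0.030040 = 5.952176
  θ̈ = (θ̇'−θ̇)/dt = (-1.752315797−-1.552492893)/0.030040 = -6.651894
  sinθ=-0.172841, cosθ=0.984950
  F = (M+m)·ẍ + m·l·cosθ·θ̈ − m·l·sinθ·θ̇² = 12.653712 + -1.824950 − -0.116037 = 10.944800
step 2→3:
  ẍ = (ẋ'−ẋ)/dt = (0.877458420−0.785025474)/0.030040 = 3.076996
  θ̈ = (θ̇'−θ̇)/dt = (-1.888386560−-1.752315797)/0.030040 = -4.529653
  sinθ=-0.218572, cosθ=0.975821
  F = (M+m)·ẍ + m·l·cosθ·θ̈ − m·l·sinθ·θ̇² = 6.541376 + -1.231194 − -0.186943 = 5.497125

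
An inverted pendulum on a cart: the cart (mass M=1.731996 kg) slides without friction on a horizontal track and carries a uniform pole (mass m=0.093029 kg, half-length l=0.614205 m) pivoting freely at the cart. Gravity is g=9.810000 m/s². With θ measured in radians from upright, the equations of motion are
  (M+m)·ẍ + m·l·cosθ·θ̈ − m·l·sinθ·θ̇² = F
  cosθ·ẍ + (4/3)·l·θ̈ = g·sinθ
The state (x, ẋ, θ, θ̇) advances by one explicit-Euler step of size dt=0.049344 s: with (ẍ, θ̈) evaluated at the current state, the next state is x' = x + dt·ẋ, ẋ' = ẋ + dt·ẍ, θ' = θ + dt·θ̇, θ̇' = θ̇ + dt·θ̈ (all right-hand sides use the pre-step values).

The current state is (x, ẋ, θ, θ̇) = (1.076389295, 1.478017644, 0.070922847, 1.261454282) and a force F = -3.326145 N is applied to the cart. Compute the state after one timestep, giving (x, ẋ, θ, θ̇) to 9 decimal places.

sinθ=0.070863404, cosθ=0.997486029
temp = (F + m·l·θ̇²·sinθ)/(M+m) = (-3.326145 + 0.006443128)/1.825025 = -1.818989807
θ̈ = (g·sinθ − cosθ·temp)/(l·(4/3 − m·cos²θ/(M+m))) = 3.185609283
ẍ = temp − m·l·θ̈·cosθ/(M+m) = -1.918475862
Euler: x'=1.076389295+0.049344·1.478017644=1.149320598, ẋ'=1.478017644+0.049344·-1.918475862=1.383352371
       θ'=0.070922847+0.049344·1.261454282=0.133168047, θ̇'=1.261454282+0.049344·3.185609283=1.418644986

(1.149320598, 1.383352371, 0.133168047, 1.418644986)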